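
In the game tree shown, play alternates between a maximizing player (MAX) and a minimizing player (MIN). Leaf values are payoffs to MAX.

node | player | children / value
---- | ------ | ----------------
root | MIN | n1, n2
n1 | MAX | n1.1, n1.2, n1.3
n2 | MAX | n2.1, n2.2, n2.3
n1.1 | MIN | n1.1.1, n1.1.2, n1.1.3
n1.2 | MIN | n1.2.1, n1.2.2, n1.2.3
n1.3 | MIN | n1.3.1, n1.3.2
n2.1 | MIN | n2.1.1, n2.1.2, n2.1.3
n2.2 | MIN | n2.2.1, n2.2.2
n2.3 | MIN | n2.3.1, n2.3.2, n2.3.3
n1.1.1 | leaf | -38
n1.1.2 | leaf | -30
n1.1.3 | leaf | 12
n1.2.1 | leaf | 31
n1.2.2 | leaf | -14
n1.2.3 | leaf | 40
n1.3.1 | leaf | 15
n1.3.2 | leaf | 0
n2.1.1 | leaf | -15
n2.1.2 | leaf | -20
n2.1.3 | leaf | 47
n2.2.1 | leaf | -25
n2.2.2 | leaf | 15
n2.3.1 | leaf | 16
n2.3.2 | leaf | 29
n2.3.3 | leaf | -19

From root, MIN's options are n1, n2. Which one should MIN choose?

n1.1 (MIN): min(-38, -30, 12) = -38
n1.2 (MIN): min(31, -14, 40) = -14
n1.3 (MIN): min(15, 0) = 0
n1 (MAX): max(-38, -14, 0) = 0
n2.1 (MIN): min(-15, -20, 47) = -20
n2.2 (MIN): min(-25, 15) = -25
n2.3 (MIN): min(16, 29, -19) = -19
n2 (MAX): max(-20, -25, -19) = -19
root (MIN): min(0, -19) = -19
MIN at root wants the lowest of {n1=0, n2=-19}, so chooses n2.

n2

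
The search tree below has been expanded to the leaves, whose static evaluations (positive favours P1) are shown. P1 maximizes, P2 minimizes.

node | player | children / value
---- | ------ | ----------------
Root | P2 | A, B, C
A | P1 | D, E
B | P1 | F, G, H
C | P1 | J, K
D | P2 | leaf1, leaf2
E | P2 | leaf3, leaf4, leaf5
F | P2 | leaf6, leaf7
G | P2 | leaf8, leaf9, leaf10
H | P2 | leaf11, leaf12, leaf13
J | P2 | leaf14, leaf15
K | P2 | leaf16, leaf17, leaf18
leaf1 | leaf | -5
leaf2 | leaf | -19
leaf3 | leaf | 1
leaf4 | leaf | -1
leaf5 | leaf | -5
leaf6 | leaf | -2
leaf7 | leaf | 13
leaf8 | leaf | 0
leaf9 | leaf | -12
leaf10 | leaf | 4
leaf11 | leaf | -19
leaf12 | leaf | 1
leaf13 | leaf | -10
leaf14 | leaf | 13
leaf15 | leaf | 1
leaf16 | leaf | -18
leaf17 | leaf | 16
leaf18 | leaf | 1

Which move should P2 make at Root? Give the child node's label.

D (P2): min(-5, -19) = -19
E (P2): min(1, -1, -5) = -5
A (P1): max(-19, -5) = -5
F (P2): min(-2, 13) = -2
G (P2): min(0, -12, 4) = -12
H (P2): min(-19, 1, -10) = -19
B (P1): max(-2, -12, -19) = -2
J (P2): min(13, 1) = 1
K (P2): min(-18, 16, 1) = -18
C (P1): max(1, -18) = 1
Root (P2): min(-5, -2, 1) = -5
P2 at Root wants the lowest of {A=-5, B=-2, C=1}, so chooses A.

A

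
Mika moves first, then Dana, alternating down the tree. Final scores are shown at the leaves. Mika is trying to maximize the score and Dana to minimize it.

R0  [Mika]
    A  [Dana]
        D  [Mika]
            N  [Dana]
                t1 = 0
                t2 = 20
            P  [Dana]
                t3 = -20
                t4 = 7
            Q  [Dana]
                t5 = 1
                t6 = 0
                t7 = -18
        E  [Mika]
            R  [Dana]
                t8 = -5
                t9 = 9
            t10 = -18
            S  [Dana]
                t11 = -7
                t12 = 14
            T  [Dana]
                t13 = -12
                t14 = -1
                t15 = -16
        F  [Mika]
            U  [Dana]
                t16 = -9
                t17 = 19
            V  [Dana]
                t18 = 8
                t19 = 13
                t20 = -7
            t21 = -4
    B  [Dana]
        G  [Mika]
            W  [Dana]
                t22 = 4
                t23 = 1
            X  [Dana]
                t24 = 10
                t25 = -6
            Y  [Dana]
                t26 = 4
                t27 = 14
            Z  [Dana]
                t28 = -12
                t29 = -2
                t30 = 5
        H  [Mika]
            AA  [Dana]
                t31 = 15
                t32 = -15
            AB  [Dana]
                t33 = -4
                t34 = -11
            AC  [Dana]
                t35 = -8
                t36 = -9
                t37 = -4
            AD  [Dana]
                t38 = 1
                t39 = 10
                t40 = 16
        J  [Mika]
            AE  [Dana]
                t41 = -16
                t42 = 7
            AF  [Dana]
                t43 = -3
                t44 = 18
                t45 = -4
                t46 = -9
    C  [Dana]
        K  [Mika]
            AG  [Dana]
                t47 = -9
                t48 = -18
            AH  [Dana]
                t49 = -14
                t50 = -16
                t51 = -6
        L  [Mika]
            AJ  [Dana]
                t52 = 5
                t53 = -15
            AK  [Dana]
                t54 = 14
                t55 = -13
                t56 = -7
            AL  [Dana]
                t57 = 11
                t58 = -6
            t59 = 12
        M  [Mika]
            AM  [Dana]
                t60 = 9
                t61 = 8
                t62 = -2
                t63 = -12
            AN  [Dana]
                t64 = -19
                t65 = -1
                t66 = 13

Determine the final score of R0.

N (Dana): min(0, 20) = 0
P (Dana): min(-20, 7) = -20
Q (Dana): min(1, 0, -18) = -18
D (Mika): max(0, -20, -18) = 0
R (Dana): min(-5, 9) = -5
S (Dana): min(-7, 14) = -7
T (Dana): min(-12, -1, -16) = -16
E (Mika): max(-5, -18, -7, -16) = -5
U (Dana): min(-9, 19) = -9
V (Dana): min(8, 13, -7) = -7
F (Mika): max(-9, -7, -4) = -4
A (Dana): min(0, -5, -4) = -5
W (Dana): min(4, 1) = 1
X (Dana): min(10, -6) = -6
Y (Dana): min(4, 14) = 4
Z (Dana): min(-12, -2, 5) = -12
G (Mika): max(1, -6, 4, -12) = 4
AA (Dana): min(15, -15) = -15
AB (Dana): min(-4, -11) = -11
AC (Dana): min(-8, -9, -4) = -9
AD (Dana): min(1, 10, 16) = 1
H (Mika): max(-15, -11, -9, 1) = 1
AE (Dana): min(-16, 7) = -16
AF (Dana): min(-3, 18, -4, -9) = -9
J (Mika): max(-16, -9) = -9
B (Dana): min(4, 1, -9) = -9
AG (Dana): min(-9, -18) = -18
AH (Dana): min(-14, -16, -6) = -16
K (Mika): max(-18, -16) = -16
AJ (Dana): min(5, -15) = -15
AK (Dana): min(14, -13, -7) = -13
AL (Dana): min(11, -6) = -6
L (Mika): max(-15, -13, -6, 12) = 12
AM (Dana): min(9, 8, -2, -12) = -12
AN (Dana): min(-19, -1, 13) = -19
M (Mika): max(-12, -19) = -12
C (Dana): min(-16, 12, -12) = -16
R0 (Mika): max(-5, -9, -16) = -5

-5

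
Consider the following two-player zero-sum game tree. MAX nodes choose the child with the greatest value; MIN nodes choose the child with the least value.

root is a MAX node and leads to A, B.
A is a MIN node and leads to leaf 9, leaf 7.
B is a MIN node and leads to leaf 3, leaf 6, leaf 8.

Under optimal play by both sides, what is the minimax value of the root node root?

A (MIN): min(9, 7) = 7
B (MIN): min(3, 6, 8) = 3
root (MAX): max(7, 3) = 7

7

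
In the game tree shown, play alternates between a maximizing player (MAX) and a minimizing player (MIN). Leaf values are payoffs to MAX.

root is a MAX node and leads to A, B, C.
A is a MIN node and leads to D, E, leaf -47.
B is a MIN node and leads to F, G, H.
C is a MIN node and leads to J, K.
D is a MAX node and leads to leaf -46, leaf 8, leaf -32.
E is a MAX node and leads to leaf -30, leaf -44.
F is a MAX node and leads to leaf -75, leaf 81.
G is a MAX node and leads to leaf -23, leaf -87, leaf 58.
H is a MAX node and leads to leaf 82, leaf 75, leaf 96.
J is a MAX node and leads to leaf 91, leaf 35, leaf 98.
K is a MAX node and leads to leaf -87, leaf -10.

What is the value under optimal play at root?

D (MAX): max(-46, 8, -32) = 8
E (MAX): max(-30, -44) = -30
A (MIN): min(8, -30, -47) = -47
F (MAX): max(-75, 81) = 81
G (MAX): max(-23, -87, 58) = 58
H (MAX): max(82, 75, 96) = 96
B (MIN): min(81, 58, 96) = 58
J (MAX): max(91, 35, 98) = 98
K (MAX): max(-87, -10) = -10
C (MIN): min(98, -10) = -10
root (MAX): max(-47, 58, -10) = 58

58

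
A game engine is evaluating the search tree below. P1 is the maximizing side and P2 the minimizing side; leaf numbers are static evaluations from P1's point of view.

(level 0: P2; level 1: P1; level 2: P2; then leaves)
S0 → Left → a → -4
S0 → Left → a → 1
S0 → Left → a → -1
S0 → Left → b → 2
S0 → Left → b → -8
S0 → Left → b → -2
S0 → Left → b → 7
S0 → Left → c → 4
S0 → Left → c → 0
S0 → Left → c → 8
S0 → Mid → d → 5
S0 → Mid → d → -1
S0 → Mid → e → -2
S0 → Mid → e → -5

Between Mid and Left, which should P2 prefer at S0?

d (P2): min(5, -1) = -1
e (P2): min(-2, -5) = -5
Mid (P1): max(-1, -5) = -1
a (P2): min(-4, 1, -1) = -4
b (P2): min(2, -8, -2, 7) = -8
c (P2): min(4, 0, 8) = 0
Left (P1): max(-4, -8, 0) = 0
P2 prefers the lower value; Mid=-1, Left=0. Mid is better since -1 < 0.

Mid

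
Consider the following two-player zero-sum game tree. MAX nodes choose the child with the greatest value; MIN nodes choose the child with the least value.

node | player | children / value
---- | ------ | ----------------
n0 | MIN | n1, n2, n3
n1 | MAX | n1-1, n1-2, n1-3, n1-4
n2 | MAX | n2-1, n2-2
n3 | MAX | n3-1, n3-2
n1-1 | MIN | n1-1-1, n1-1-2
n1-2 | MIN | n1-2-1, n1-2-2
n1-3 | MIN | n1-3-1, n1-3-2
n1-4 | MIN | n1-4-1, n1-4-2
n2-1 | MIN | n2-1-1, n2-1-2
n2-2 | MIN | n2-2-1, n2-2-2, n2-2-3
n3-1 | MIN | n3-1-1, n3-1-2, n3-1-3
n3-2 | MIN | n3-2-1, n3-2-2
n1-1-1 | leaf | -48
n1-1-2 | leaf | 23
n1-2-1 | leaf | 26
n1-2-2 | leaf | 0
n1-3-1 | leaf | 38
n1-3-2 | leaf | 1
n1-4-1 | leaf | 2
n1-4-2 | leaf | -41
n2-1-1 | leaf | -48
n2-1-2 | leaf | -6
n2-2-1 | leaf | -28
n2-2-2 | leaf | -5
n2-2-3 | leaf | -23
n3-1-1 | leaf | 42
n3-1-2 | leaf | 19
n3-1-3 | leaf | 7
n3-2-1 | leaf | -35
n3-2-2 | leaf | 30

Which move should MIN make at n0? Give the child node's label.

n2

n1-1 (MIN): min(-48, 23) = -48
n1-2 (MIN): min(26, 0) = 0
n1-3 (MIN): min(38, 1) = 1
n1-4 (MIN): min(2, -41) = -41
n1 (MAX): max(-48, 0, 1, -41) = 1
n2-1 (MIN): min(-48, -6) = -48
n2-2 (MIN): min(-28, -5, -23) = -28
n2 (MAX): max(-48, -28) = -28
n3-1 (MIN): min(42, 19, 7) = 7
n3-2 (MIN): min(-35, 30) = -35
n3 (MAX): max(7, -35) = 7
n0 (MIN): min(1, -28, 7) = -28
MIN at n0 wants the lowest of {n1=1, n2=-28, n3=7}, so chooses n2.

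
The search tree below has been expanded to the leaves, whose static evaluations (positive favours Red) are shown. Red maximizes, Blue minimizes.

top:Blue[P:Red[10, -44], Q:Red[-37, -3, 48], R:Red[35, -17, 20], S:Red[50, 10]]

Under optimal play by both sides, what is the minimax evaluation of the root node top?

P (Red): max(10, -44) = 10
Q (Red): max(-37, -3, 48) = 48
R (Red): max(35, -17, 20) = 35
S (Red): max(50, 10) = 50
top (Blue): min(10, 48, 35, 50) = 10

10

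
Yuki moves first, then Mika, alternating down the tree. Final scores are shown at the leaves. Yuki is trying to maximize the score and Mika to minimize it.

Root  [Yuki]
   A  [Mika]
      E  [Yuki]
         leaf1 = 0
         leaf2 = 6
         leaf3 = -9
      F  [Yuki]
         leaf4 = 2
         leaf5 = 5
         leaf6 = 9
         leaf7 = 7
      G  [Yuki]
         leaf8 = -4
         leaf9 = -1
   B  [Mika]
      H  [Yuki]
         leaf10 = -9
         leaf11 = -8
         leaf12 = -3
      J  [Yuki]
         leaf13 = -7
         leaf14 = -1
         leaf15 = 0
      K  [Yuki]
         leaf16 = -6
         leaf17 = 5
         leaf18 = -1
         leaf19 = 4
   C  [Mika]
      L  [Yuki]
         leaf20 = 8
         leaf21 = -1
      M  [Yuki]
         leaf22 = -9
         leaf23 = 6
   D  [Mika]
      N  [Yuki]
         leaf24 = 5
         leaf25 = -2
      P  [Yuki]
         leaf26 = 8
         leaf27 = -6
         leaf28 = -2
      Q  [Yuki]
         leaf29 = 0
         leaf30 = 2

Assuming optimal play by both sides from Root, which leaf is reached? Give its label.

leaf23

E (Yuki): max(0, 6, -9) = 6
F (Yuki): max(2, 5, 9, 7) = 9
G (Yuki): max(-4, -1) = -1
A (Mika): min(6, 9, -1) = -1
H (Yuki): max(-9, -8, -3) = -3
J (Yuki): max(-7, -1, 0) = 0
K (Yuki): max(-6, 5, -1, 4) = 5
B (Mika): min(-3, 0, 5) = -3
L (Yuki): max(8, -1) = 8
M (Yuki): max(-9, 6) = 6
C (Mika): min(8, 6) = 6
N (Yuki): max(5, -2) = 5
P (Yuki): max(8, -6, -2) = 8
Q (Yuki): max(0, 2) = 2
D (Mika): min(5, 8, 2) = 2
Root (Yuki): max(-1, -3, 6, 2) = 6
At Root, Yuki picks C (highest: 6).
At C, Mika picks M (lowest: 6).
At M, Yuki picks leaf23 (highest: 6).
Terminal value 6.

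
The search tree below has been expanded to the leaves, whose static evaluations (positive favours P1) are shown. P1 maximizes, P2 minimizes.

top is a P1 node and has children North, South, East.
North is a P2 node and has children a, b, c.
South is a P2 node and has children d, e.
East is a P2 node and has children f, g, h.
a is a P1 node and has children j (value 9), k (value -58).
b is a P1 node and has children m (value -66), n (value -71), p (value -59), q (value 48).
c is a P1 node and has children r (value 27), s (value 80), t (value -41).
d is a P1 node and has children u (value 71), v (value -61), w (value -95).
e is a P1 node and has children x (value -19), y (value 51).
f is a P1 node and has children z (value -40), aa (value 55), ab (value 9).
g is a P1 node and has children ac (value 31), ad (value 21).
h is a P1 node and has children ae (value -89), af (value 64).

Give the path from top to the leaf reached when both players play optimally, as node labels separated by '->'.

top -> South -> e -> y

a (P1): max(9, -58) = 9
b (P1): max(-66, -71, -59, 48) = 48
c (P1): max(27, 80, -41) = 80
North (P2): min(9, 48, 80) = 9
d (P1): max(71, -61, -95) = 71
e (P1): max(-19, 51) = 51
South (P2): min(71, 51) = 51
f (P1): max(-40, 55, 9) = 55
g (P1): max(31, 21) = 31
h (P1): max(-89, 64) = 64
East (P2): min(55, 31, 64) = 31
top (P1): max(9, 51, 31) = 51
At top, P1 picks South (highest: 51).
At South, P2 picks e (lowest: 51).
At e, P1 picks y (highest: 51).
Terminal value 51.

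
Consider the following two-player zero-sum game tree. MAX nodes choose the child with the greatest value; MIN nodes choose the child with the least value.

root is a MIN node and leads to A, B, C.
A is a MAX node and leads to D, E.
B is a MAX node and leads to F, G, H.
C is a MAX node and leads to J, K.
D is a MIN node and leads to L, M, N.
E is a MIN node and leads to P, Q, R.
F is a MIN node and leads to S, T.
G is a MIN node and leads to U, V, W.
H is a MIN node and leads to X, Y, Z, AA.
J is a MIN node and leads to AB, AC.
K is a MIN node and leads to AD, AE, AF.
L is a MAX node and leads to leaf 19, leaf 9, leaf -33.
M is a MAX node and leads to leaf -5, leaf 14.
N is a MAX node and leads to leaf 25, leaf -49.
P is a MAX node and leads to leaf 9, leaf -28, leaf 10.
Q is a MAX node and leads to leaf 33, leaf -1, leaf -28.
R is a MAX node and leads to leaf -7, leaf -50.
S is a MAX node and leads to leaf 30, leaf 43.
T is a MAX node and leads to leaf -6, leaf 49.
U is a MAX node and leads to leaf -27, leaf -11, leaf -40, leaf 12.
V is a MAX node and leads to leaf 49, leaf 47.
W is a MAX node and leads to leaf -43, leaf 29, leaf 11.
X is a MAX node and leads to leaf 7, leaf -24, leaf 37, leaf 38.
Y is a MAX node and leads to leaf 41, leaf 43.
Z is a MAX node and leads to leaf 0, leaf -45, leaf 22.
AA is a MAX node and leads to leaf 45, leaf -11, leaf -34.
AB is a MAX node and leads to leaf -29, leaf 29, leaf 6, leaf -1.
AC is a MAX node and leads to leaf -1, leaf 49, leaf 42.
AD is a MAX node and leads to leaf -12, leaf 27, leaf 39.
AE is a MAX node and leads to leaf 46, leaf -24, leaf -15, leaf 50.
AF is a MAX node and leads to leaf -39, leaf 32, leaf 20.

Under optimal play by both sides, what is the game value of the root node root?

L (MAX): max(19, 9, -33) = 19
M (MAX): max(-5, 14) = 14
N (MAX): max(25, -49) = 25
D (MIN): min(19, 14, 25) = 14
P (MAX): max(9, -28, 10) = 10
Q (MAX): max(33, -1, -28) = 33
R (MAX): max(-7, -50) = -7
E (MIN): min(10, 33, -7) = -7
A (MAX): max(14, -7) = 14
S (MAX): max(30, 43) = 43
T (MAX): max(-6, 49) = 49
F (MIN): min(43, 49) = 43
U (MAX): max(-27, -11, -40, 12) = 12
V (MAX): max(49, 47) = 49
W (MAX): max(-43, 29, 11) = 29
G (MIN): min(12, 49, 29) = 12
X (MAX): max(7, -24, 37, 38) = 38
Y (MAX): max(41, 43) = 43
Z (MAX): max(0, -45, 22) = 22
AA (MAX): max(45, -11, -34) = 45
H (MIN): min(38, 43, 22, 45) = 22
B (MAX): max(43, 12, 22) = 43
AB (MAX): max(-29, 29, 6, -1) = 29
AC (MAX): max(-1, 49, 42) = 49
J (MIN): min(29, 49) = 29
AD (MAX): max(-12, 27, 39) = 39
AE (MAX): max(46, -24, -15, 50) = 50
AF (MAX): max(-39, 32, 20) = 32
K (MIN): min(39, 50, 32) = 32
C (MAX): max(29, 32) = 32
root (MIN): min(14, 43, 32) = 14

14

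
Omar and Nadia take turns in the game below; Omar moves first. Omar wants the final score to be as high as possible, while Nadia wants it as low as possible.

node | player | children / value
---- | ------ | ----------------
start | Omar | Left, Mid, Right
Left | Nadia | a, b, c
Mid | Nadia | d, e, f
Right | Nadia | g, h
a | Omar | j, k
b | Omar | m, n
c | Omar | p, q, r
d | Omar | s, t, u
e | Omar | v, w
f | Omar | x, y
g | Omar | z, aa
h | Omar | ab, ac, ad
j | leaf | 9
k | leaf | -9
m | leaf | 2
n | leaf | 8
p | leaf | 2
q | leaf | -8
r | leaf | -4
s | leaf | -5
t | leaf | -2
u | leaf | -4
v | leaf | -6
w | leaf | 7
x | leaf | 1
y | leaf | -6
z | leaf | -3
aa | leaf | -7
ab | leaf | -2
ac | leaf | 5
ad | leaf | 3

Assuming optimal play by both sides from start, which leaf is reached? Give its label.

a (Omar): max(9, -9) = 9
b (Omar): max(2, 8) = 8
c (Omar): max(2, -8, -4) = 2
Left (Nadia): min(9, 8, 2) = 2
d (Omar): max(-5, -2, -4) = -2
e (Omar): max(-6, 7) = 7
f (Omar): max(1, -6) = 1
Mid (Nadia): min(-2, 7, 1) = -2
g (Omar): max(-3, -7) = -3
h (Omar): max(-2, 5, 3) = 5
Right (Nadia): min(-3, 5) = -3
start (Omar): max(2, -2, -3) = 2
At start, Omar picks Left (highest: 2).
At Left, Nadia picks c (lowest: 2).
At c, Omar picks p (highest: 2).
Terminal value 2.

p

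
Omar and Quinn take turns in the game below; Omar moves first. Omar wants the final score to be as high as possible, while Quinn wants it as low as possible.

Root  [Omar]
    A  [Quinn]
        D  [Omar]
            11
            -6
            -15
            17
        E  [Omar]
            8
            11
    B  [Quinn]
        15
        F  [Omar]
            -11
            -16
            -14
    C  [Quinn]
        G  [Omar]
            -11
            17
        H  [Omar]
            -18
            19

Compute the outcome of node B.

F (Omar): max(-11, -16, -14) = -11
B (Quinn): min(15, -11) = -11

-11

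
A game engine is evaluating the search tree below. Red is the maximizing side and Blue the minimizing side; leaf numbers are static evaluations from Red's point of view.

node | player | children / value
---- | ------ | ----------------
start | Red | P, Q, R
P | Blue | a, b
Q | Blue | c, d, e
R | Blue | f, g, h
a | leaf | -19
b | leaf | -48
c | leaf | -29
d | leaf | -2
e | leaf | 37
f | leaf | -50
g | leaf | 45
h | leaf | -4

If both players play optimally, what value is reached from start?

-29

P (Blue): min(-19, -48) = -48
Q (Blue): min(-29, -2, 37) = -29
R (Blue): min(-50, 45, -4) = -50
start (Red): max(-48, -29, -50) = -29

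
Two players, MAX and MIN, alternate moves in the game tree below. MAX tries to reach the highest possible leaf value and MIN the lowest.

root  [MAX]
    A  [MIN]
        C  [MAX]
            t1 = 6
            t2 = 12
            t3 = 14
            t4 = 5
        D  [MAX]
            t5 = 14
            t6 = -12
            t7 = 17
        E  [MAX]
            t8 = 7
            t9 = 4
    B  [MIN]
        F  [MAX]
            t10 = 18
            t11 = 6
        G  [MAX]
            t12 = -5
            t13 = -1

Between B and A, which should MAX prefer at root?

A

F (MAX): max(18, 6) = 18
G (MAX): max(-5, -1) = -1
B (MIN): min(18, -1) = -1
C (MAX): max(6, 12, 14, 5) = 14
D (MAX): max(14, -12, 17) = 17
E (MAX): max(7, 4) = 7
A (MIN): min(14, 17, 7) = 7
MAX prefers the higher value; B=-1, A=7. A is better since 7 > -1.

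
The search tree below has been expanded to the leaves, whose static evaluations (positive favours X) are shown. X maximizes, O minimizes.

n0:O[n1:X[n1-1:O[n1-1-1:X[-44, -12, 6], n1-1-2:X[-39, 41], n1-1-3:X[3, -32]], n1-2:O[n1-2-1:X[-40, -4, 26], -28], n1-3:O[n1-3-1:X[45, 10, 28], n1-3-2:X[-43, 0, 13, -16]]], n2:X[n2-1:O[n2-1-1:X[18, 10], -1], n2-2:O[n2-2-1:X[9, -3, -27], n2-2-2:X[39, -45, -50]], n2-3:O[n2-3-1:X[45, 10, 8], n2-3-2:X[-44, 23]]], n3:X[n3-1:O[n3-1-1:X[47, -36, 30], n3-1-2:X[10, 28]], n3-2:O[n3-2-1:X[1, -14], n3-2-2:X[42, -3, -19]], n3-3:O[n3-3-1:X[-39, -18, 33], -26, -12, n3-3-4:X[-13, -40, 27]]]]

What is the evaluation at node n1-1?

n1-1-1 (X): max(-44, -12, 6) = 6
n1-1-2 (X): max(-39, 41) = 41
n1-1-3 (X): max(3, -32) = 3
n1-1 (O): min(6, 41, 3) = 3

3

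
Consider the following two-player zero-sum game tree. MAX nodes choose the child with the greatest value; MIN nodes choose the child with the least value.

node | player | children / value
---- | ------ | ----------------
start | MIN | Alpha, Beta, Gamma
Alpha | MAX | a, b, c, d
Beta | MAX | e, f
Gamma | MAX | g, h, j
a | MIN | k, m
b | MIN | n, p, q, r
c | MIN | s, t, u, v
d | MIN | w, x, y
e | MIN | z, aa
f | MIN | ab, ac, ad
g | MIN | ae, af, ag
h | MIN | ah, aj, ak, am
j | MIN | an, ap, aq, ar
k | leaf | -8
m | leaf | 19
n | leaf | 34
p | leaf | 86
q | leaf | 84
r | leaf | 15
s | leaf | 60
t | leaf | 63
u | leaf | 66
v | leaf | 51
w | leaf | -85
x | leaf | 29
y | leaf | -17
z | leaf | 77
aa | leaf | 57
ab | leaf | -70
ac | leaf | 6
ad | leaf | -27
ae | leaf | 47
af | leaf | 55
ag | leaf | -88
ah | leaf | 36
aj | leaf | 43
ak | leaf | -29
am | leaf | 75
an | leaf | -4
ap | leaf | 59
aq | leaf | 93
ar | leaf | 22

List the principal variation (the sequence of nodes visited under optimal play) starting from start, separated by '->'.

start -> Gamma -> j -> an

a (MIN): min(-8, 19) = -8
b (MIN): min(34, 86, 84, 15) = 15
c (MIN): min(60, 63, 66, 51) = 51
d (MIN): min(-85, 29, -17) = -85
Alpha (MAX): max(-8, 15, 51, -85) = 51
e (MIN): min(77, 57) = 57
f (MIN): min(-70, 6, -27) = -70
Beta (MAX): max(57, -70) = 57
g (MIN): min(47, 55, -88) = -88
h (MIN): min(36, 43, -29, 75) = -29
j (MIN): min(-4, 59, 93, 22) = -4
Gamma (MAX): max(-88, -29, -4) = -4
start (MIN): min(51, 57, -4) = -4
At start, MIN picks Gamma (lowest: -4).
At Gamma, MAX picks j (highest: -4).
At j, MIN picks an (lowest: -4).
Terminal value -4.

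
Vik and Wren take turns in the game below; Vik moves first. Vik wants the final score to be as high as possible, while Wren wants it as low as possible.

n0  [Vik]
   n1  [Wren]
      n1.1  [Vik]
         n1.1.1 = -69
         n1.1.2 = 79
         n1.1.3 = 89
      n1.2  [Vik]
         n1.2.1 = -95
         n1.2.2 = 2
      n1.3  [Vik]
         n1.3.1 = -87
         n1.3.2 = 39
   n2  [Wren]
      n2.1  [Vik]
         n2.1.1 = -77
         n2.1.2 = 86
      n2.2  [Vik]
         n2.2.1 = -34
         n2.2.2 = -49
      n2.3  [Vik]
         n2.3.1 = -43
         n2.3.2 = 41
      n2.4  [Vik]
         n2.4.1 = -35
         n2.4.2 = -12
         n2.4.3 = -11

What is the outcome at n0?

2

n1.1 (Vik): max(-69, 79, 89) = 89
n1.2 (Vik): max(-95, 2) = 2
n1.3 (Vik): max(-87, 39) = 39
n1 (Wren): min(89, 2, 39) = 2
n2.1 (Vik): max(-77, 86) = 86
n2.2 (Vik): max(-34, -49) = -34
n2.3 (Vik): max(-43, 41) = 41
n2.4 (Vik): max(-35, -12, -11) = -11
n2 (Wren): min(86, -34, 41, -11) = -34
n0 (Vik): max(2, -34) = 2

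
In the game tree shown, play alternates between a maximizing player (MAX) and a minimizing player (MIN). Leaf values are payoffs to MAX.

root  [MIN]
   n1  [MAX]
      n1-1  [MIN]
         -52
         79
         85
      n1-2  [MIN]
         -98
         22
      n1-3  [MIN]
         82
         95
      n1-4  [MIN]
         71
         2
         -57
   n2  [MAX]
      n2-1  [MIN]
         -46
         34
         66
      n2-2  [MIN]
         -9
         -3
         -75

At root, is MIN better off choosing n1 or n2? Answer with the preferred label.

n1-1 (MIN): min(-52, 79, 85) = -52
n1-2 (MIN): min(-98, 22) = -98
n1-3 (MIN): min(82, 95) = 82
n1-4 (MIN): min(71, 2, -57) = -57
n1 (MAX): max(-52, -98, 82, -57) = 82
n2-1 (MIN): min(-46, 34, 66) = -46
n2-2 (MIN): min(-9, -3, -75) = -75
n2 (MAX): max(-46, -75) = -46
MIN prefers the lower value; n1=82, n2=-46. n2 is better since -46 < 82.

n2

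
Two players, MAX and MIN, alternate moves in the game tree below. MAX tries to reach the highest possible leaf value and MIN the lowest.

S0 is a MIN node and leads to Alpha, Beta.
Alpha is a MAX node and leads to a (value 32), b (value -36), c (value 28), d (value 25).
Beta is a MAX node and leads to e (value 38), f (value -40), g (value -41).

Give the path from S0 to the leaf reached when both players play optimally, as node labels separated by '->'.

S0 -> Alpha -> a

Alpha (MAX): max(32, -36, 28, 25) = 32
Beta (MAX): max(38, -40, -41) = 38
S0 (MIN): min(32, 38) = 32
At S0, MIN picks Alpha (lowest: 32).
At Alpha, MAX picks a (highest: 32).
Terminal value 32.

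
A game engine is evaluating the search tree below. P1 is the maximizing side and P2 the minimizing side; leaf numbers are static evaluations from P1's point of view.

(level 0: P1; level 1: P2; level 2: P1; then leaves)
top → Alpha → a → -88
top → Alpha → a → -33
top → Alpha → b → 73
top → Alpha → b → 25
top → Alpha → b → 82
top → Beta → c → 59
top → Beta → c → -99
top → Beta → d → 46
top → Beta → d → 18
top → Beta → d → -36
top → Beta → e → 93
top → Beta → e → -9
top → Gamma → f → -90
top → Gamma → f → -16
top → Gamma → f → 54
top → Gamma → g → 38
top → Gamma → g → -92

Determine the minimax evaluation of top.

a (P1): max(-88, -33) = -33
b (P1): max(73, 25, 82) = 82
Alpha (P2): min(-33, 82) = -33
c (P1): max(59, -99) = 59
d (P1): max(46, 18, -36) = 46
e (P1): max(93, -9) = 93
Beta (P2): min(59, 46, 93) = 46
f (P1): max(-90, -16, 54) = 54
g (P1): max(38, -92) = 38
Gamma (P2): min(54, 38) = 38
top (P1): max(-33, 46, 38) = 46

46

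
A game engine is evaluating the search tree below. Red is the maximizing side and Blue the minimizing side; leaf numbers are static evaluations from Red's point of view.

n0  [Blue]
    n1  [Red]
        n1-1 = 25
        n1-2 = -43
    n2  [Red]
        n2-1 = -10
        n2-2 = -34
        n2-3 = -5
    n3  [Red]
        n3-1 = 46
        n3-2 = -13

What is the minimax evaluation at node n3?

46

n3 (Red): max(46, -13) = 46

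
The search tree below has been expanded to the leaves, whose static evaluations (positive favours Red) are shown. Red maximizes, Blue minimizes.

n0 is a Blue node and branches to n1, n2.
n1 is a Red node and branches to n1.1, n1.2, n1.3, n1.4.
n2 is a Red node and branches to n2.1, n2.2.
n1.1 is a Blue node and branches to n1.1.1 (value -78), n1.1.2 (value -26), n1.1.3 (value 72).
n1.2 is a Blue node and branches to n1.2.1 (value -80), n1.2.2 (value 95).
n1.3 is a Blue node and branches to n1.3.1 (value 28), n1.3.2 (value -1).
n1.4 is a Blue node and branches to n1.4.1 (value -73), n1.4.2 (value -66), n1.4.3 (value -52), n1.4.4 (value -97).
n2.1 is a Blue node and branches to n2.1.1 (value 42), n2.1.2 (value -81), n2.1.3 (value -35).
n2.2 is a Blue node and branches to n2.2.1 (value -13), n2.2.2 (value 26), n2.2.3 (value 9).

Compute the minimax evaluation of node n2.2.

-13

n2.2 (Blue): min(-13, 26, 9) = -13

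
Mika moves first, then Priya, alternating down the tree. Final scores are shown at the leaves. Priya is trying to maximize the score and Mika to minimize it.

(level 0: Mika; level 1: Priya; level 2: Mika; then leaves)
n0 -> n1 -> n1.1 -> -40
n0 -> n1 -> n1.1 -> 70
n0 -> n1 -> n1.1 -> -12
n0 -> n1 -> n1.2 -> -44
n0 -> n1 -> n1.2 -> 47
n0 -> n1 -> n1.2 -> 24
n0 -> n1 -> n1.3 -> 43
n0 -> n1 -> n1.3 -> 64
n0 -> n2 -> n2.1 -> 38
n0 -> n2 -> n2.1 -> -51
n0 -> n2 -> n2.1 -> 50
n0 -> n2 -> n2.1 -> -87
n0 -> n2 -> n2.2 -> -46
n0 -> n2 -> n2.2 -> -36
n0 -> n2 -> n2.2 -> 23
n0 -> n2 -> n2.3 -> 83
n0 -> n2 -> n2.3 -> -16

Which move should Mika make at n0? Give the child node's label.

n2

n1.1 (Mika): min(-40, 70, -12) = -40
n1.2 (Mika): min(-44, 47, 24) = -44
n1.3 (Mika): min(43, 64) = 43
n1 (Priya): max(-40, -44, 43) = 43
n2.1 (Mika): min(38, -51, 50, -87) = -87
n2.2 (Mika): min(-46, -36, 23) = -46
n2.3 (Mika): min(83, -16) = -16
n2 (Priya): max(-87, -46, -16) = -16
n0 (Mika): min(43, -16) = -16
Mika at n0 wants the lowest of {n1=43, n2=-16}, so chooses n2.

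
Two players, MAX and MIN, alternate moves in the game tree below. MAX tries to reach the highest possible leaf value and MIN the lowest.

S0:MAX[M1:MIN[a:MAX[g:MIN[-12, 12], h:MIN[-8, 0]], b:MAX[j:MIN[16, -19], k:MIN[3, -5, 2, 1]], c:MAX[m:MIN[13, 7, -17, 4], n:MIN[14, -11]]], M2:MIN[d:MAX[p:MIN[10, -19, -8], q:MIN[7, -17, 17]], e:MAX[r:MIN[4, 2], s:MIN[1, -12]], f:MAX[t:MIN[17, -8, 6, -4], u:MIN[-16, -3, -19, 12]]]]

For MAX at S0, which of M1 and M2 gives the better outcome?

g (MIN): min(-12, 12) = -12
h (MIN): min(-8, 0) = -8
a (MAX): max(-12, -8) = -8
j (MIN): min(16, -19) = -19
k (MIN): min(3, -5, 2, 1) = -5
b (MAX): max(-19, -5) = -5
m (MIN): min(13, 7, -17, 4) = -17
n (MIN): min(14, -11) = -11
c (MAX): max(-17, -11) = -11
M1 (MIN): min(-8, -5, -11) = -11
p (MIN): min(10, -19, -8) = -19
q (MIN): min(7, -17, 17) = -17
d (MAX): max(-19, -17) = -17
r (MIN): min(4, 2) = 2
s (MIN): min(1, -12) = -12
e (MAX): max(2, -12) = 2
t (MIN): min(17, -8, 6, -4) = -8
u (MIN): min(-16, -3, -19, 12) = -19
f (MAX): max(-8, -19) = -8
M2 (MIN): min(-17, 2, -8) = -17
MAX prefers the higher value; M1=-11, M2=-17. M1 is better since -11 > -17.

M1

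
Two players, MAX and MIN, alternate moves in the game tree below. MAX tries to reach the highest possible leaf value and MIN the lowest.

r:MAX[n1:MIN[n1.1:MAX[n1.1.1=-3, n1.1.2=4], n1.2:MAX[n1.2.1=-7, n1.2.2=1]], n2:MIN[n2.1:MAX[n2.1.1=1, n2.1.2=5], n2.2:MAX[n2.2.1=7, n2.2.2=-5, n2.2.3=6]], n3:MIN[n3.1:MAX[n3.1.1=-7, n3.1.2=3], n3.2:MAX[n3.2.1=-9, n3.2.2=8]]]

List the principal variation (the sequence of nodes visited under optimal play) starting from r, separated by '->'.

r -> n2 -> n2.1 -> n2.1.2

n1.1 (MAX): max(-3, 4) = 4
n1.2 (MAX): max(-7, 1) = 1
n1 (MIN): min(4, 1) = 1
n2.1 (MAX): max(1, 5) = 5
n2.2 (MAX): max(7, -5, 6) = 7
n2 (MIN): min(5, 7) = 5
n3.1 (MAX): max(-7, 3) = 3
n3.2 (MAX): max(-9, 8) = 8
n3 (MIN): min(3, 8) = 3
r (MAX): max(1, 5, 3) = 5
At r, MAX picks n2 (highest: 5).
At n2, MIN picks n2.1 (lowest: 5).
At n2.1, MAX picks n2.1.2 (highest: 5).
Terminal value 5.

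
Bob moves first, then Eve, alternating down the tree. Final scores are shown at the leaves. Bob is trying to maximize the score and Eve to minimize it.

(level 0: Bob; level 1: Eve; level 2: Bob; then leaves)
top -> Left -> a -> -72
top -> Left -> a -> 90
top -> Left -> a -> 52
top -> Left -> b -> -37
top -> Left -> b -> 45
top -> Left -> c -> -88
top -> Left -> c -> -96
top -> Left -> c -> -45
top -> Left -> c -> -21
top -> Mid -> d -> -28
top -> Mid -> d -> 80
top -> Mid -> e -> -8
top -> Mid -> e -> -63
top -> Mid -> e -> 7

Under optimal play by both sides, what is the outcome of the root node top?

a (Bob): max(-72, 90, 52) = 90
b (Bob): max(-37, 45) = 45
c (Bob): max(-88, -96, -45, -21) = -21
Left (Eve): min(90, 45, -21) = -21
d (Bob): max(-28, 80) = 80
e (Bob): max(-8, -63, 7) = 7
Mid (Eve): min(80, 7) = 7
top (Bob): max(-21, 7) = 7

7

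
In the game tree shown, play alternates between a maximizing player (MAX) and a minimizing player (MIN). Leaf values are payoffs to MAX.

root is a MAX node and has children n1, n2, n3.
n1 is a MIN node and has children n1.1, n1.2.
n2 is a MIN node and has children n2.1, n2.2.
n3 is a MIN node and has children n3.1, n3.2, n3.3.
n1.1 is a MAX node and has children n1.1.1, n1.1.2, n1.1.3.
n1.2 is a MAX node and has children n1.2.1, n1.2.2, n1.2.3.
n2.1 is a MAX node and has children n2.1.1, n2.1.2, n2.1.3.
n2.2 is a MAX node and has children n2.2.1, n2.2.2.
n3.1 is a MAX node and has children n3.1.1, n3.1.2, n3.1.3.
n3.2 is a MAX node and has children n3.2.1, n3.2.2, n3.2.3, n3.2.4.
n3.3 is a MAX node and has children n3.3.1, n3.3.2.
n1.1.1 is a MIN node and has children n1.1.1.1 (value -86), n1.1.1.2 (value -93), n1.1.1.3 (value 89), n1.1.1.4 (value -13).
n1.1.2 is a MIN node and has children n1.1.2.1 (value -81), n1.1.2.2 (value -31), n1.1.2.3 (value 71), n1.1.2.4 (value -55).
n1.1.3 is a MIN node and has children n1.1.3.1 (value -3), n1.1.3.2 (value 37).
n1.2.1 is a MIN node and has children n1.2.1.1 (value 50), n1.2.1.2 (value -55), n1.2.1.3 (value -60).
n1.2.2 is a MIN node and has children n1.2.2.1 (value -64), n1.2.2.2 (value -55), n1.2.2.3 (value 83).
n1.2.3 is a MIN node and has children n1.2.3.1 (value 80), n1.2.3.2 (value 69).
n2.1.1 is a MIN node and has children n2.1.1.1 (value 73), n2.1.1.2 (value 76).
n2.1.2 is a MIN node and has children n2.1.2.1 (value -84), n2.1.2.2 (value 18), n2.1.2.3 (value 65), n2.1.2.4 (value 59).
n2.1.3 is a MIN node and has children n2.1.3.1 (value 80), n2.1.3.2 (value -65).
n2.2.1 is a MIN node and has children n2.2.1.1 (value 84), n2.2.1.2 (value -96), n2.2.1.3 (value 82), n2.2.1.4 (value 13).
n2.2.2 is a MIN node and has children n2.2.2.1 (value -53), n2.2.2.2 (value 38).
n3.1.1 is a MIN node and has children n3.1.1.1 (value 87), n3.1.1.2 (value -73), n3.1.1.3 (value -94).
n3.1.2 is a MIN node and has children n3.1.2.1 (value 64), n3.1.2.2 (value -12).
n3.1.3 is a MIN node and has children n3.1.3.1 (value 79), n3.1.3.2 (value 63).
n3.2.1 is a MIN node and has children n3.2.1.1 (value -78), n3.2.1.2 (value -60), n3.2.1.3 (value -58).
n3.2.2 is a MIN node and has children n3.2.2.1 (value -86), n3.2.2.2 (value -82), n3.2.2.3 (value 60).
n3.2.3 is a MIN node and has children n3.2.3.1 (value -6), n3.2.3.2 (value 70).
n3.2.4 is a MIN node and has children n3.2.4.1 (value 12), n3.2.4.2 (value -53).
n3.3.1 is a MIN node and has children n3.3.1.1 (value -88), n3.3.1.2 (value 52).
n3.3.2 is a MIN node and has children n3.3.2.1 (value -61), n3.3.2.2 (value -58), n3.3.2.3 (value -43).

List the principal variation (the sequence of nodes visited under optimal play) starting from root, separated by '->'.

root -> n1 -> n1.1 -> n1.1.3 -> n1.1.3.1

n1.1.1 (MIN): min(-86, -93, 89, -13) = -93
n1.1.2 (MIN): min(-81, -31, 71, -55) = -81
n1.1.3 (MIN): min(-3, 37) = -3
n1.1 (MAX): max(-93, -81, -3) = -3
n1.2.1 (MIN): min(50, -55, -60) = -60
n1.2.2 (MIN): min(-64, -55, 83) = -64
n1.2.3 (MIN): min(80, 69) = 69
n1.2 (MAX): max(-60, -64, 69) = 69
n1 (MIN): min(-3, 69) = -3
n2.1.1 (MIN): min(73, 76) = 73
n2.1.2 (MIN): min(-84, 18, 65, 59) = -84
n2.1.3 (MIN): min(80, -65) = -65
n2.1 (MAX): max(73, -84, -65) = 73
n2.2.1 (MIN): min(84, -96, 82, 13) = -96
n2.2.2 (MIN): min(-53, 38) = -53
n2.2 (MAX): max(-96, -53) = -53
n2 (MIN): min(73, -53) = -53
n3.1.1 (MIN): min(87, -73, -94) = -94
n3.1.2 (MIN): min(64, -12) = -12
n3.1.3 (MIN): min(79, 63) = 63
n3.1 (MAX): max(-94, -12, 63) = 63
n3.2.1 (MIN): min(-78, -60, -58) = -78
n3.2.2 (MIN): min(-86, -82, 60) = -86
n3.2.3 (MIN): min(-6, 70) = -6
n3.2.4 (MIN): min(12, -53) = -53
n3.2 (MAX): max(-78, -86, -6, -53) = -6
n3.3.1 (MIN): min(-88, 52) = -88
n3.3.2 (MIN): min(-61, -58, -43) = -61
n3.3 (MAX): max(-88, -61) = -61
n3 (MIN): min(63, -6, -61) = -61
root (MAX): max(-3, -53, -61) = -3
At root, MAX picks n1 (highest: -3).
At n1, MIN picks n1.1 (lowest: -3).
At n1.1, MAX picks n1.1.3 (highest: -3).
At n1.1.3, MIN picks n1.1.3.1 (lowest: -3).
Terminal value -3.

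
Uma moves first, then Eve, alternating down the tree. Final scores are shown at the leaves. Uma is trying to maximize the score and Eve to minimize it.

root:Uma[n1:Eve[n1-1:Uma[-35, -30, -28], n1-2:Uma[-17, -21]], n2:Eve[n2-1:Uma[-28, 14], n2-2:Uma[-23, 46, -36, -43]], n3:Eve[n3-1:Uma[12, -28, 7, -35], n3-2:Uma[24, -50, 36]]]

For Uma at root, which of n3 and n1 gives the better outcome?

n3-1 (Uma): max(12, -28, 7, -35) = 12
n3-2 (Uma): max(24, -50, 36) = 36
n3 (Eve): min(12, 36) = 12
n1-1 (Uma): max(-35, -30, -28) = -28
n1-2 (Uma): max(-17, -21) = -17
n1 (Eve): min(-28, -17) = -28
Uma prefers the higher value; n3=12, n1=-28. n3 is better since 12 > -28.

n3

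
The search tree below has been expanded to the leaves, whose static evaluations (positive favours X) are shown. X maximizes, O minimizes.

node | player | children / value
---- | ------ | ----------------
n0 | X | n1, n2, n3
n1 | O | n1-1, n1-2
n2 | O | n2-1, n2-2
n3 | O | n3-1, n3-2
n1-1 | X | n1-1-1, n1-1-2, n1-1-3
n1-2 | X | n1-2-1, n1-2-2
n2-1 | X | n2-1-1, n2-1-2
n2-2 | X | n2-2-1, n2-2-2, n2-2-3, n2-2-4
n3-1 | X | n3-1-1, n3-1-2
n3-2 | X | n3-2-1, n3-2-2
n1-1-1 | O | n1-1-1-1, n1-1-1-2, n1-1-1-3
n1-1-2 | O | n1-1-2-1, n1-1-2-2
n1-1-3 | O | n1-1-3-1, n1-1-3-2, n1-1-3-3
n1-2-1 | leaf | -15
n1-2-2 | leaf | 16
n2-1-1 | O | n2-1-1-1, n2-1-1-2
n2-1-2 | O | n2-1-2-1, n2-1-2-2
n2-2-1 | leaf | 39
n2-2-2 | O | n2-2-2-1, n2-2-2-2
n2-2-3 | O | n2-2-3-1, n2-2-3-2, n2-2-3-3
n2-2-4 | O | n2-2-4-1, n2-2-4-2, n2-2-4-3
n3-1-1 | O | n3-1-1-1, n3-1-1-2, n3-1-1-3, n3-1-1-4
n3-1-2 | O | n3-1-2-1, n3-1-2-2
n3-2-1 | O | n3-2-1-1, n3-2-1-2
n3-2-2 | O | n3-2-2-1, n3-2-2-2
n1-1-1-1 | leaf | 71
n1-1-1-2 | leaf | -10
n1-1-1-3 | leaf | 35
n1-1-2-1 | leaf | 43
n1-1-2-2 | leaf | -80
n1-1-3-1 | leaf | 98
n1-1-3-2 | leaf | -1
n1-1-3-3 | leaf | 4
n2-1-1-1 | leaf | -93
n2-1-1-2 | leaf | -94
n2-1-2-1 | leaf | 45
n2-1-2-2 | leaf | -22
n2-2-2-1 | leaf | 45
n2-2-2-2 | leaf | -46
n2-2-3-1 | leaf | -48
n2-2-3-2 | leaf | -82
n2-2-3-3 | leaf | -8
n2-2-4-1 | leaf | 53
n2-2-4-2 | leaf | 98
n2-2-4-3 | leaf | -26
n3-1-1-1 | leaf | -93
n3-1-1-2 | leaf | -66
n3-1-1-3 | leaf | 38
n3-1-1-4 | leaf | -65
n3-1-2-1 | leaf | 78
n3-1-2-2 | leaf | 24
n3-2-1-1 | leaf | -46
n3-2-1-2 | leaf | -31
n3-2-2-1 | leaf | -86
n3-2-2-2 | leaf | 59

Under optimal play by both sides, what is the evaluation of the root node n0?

n1-1-1 (O): min(71, -10, 35) = -10
n1-1-2 (O): min(43, -80) = -80
n1-1-3 (O): min(98, -1, 4) = -1
n1-1 (X): max(-10, -80, -1) = -1
n1-2 (X): max(-15, 16) = 16
n1 (O): min(-1, 16) = -1
n2-1-1 (O): min(-93, -94) = -94
n2-1-2 (O): min(45, -22) = -22
n2-1 (X): max(-94, -22) = -22
n2-2-2 (O): min(45, -46) = -46
n2-2-3 (O): min(-48, -82, -8) = -82
n2-2-4 (O): min(53, 98, -26) = -26
n2-2 (X): max(39, -46, -82, -26) = 39
n2 (O): min(-22, 39) = -22
n3-1-1 (O): min(-93, -66, 38, -65) = -93
n3-1-2 (O): min(78, 24) = 24
n3-1 (X): max(-93, 24) = 24
n3-2-1 (O): min(-46, -31) = -46
n3-2-2 (O): min(-86, 59) = -86
n3-2 (X): max(-46, -86) = -46
n3 (O): min(24, -46) = -46
n0 (X): max(-1, -22, -46) = -1

-1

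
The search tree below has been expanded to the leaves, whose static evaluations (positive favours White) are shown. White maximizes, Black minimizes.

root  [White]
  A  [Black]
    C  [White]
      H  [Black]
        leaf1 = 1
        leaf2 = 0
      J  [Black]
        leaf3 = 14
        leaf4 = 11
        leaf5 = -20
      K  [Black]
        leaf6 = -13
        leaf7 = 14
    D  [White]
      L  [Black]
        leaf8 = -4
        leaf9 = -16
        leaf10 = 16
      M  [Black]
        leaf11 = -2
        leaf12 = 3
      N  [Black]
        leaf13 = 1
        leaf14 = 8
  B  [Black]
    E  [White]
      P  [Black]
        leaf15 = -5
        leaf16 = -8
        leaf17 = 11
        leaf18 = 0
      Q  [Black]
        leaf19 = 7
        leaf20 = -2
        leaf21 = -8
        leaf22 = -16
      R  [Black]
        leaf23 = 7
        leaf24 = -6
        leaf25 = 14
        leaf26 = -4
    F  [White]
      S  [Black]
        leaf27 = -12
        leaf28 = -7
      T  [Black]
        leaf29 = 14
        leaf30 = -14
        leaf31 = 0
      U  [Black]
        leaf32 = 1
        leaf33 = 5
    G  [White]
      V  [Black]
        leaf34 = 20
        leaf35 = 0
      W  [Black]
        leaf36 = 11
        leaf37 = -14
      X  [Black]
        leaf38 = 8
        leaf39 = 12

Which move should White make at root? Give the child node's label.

H (Black): min(1, 0) = 0
J (Black): min(14, 11, -20) = -20
K (Black): min(-13, 14) = -13
C (White): max(0, -20, -13) = 0
L (Black): min(-4, -16, 16) = -16
M (Black): min(-2, 3) = -2
N (Black): min(1, 8) = 1
D (White): max(-16, -2, 1) = 1
A (Black): min(0, 1) = 0
P (Black): min(-5, -8, 11, 0) = -8
Q (Black): min(7, -2, -8, -16) = -16
R (Black): min(7, -6, 14, -4) = -6
E (White): max(-8, -16, -6) = -6
S (Black): min(-12, -7) = -12
T (Black): min(14, -14, 0) = -14
U (Black): min(1, 5) = 1
F (White): max(-12, -14, 1) = 1
V (Black): min(20, 0) = 0
W (Black): min(11, -14) = -14
X (Black): min(8, 12) = 8
G (White): max(0, -14, 8) = 8
B (Black): min(-6, 1, 8) = -6
root (White): max(0, -6) = 0
White at root wants the highest of {A=0, B=-6}, so chooses A.

A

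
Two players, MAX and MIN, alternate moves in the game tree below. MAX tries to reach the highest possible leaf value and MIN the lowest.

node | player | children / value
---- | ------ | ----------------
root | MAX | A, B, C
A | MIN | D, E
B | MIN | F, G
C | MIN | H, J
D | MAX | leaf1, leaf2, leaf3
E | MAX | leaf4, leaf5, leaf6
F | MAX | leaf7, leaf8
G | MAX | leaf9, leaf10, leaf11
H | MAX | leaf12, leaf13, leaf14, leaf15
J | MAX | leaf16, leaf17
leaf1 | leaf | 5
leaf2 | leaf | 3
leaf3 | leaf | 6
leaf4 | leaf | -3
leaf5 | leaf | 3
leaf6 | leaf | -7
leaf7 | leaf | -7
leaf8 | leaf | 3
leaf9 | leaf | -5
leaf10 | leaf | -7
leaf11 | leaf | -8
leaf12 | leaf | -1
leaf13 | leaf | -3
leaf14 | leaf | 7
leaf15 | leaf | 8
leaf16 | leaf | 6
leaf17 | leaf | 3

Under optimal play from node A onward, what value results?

D (MAX): max(5, 3, 6) = 6
E (MAX): max(-3, 3, -7) = 3
A (MIN): min(6, 3) = 3

3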